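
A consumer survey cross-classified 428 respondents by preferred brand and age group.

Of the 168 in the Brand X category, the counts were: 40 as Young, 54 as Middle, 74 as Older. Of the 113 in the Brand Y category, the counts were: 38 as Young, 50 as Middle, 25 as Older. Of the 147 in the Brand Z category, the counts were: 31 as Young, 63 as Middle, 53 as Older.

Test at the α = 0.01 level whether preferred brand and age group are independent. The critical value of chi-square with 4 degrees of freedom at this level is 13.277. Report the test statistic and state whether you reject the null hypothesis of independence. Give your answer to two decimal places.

Row totals: 168, 113, 147. Column totals: 109, 167, 152. Grand total N = 428.
Expected counts (row total × column total / N):
  Brand X, Young: 168×109/428 = 42.785
  Brand X, Middle: 168×167/428 = 65.551
  Brand X, Older: 168×152/428 = 59.664
  Brand Y, Young: 113×109/428 = 28.778
  Brand Y, Middle: 113×167/428 = 44.091
  Brand Y, Older: 113×152/428 = 40.131
  Brand Z, Young: 147×109/428 = 37.437
  Brand Z, Middle: 147×167/428 = 57.357
  Brand Z, Older: 147×152/428 = 52.206
Contributions (O − E)²/E:
  (40 − 42.785)²/42.785 = 0.1813
  (54 − 65.551)²/65.551 = 2.0354
  (74 − 59.664)²/59.664 = 3.4446
  (38 − 28.778)²/28.778 = 2.9552
  (50 − 44.091)²/44.091 = 0.7919
  (25 − 40.131)²/40.131 = 5.7050
  (31 − 37.437)²/37.437 = 1.1068
  (63 − 57.357)²/57.357 = 0.5552
  (53 − 52.206)²/52.206 = 0.0121
χ² = 0.1813 + 2.0354 + 3.4446 + 2.9552 + 0.7919 + 5.7050 + 1.1068 + 0.5552 + 0.0121 = 16.79
df = (3−1)(3−1) = 4. Since 16.79 > 13.277, reject the null hypothesis of independence at α = 0.01.

16.79; reject H₀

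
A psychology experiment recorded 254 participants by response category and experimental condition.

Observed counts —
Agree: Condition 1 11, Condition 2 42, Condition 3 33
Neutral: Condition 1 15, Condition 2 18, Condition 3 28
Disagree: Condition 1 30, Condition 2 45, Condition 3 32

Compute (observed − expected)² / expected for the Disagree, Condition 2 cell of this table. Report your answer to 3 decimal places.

Row total (Disagree) = 107; column total (Condition 2) = 105; N = 254.
Expected count E = 107 × 105 / 254 = 44.23228.
Contribution = (O − E)²/E = (45 − 44.23228)² / 44.23228 = 0.013.

0.013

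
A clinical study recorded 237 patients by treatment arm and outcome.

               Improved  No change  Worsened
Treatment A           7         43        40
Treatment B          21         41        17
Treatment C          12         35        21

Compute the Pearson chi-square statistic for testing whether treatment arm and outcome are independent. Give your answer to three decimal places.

Row totals: 90, 79, 68. Column totals: 40, 119, 78. Grand total N = 237.
Expected counts (row total × column total / N):
  Treatment A, Improved: 90×40/237 = 15.1899
  Treatment A, No change: 90×119/237 = 45.1899
  Treatment A, Worsened: 90×78/237 = 29.6203
  Treatment B, Improved: 79×40/237 = 13.3333
  Treatment B, No change: 79×119/237 = 39.6667
  Treatment B, Worsened: 79×78/237 = 26.0000
  Treatment C, Improved: 68×40/237 = 11.4768
  Treatment C, No change: 68×119/237 = 34.1435
  Treatment C, Worsened: 68×78/237 = 22.3797
Contributions (O − E)²/E:
  (7 − 15.1899)²/15.1899 = 4.4157
  (43 − 45.1899)²/45.1899 = 0.1061
  (40 − 29.6203)²/29.6203 = 3.6373
  (21 − 13.3333)²/13.3333 = 4.4084
  (41 − 39.6667)²/39.6667 = 0.0448
  (17 − 26.0000)²/26.0000 = 3.1154
  (12 − 11.4768)²/11.4768 = 0.0239
  (35 − 34.1435)²/34.1435 = 0.0215
  (21 − 22.3797)²/22.3797 = 0.0851
χ² = 4.4157 + 0.1061 + 3.6373 + 4.4084 + 0.0448 + 3.1154 + 0.0239 + 0.0215 + 0.0851 = 15.858

15.858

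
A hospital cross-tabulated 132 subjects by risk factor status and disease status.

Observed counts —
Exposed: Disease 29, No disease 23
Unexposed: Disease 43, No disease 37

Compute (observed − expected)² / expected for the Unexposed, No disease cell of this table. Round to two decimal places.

Row total (Unexposed) = 80; column total (No disease) = 60; N = 132.
Expected count E = 80 × 60 / 132 = 36.364.
Contribution = (O − E)²/E = (37 − 36.364)² / 36.364 = 0.01.

0.01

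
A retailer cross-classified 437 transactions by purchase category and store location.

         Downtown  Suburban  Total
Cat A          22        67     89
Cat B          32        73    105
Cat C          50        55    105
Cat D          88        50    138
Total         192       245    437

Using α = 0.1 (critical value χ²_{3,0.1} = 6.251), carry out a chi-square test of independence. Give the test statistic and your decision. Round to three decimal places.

43.679; reject H₀

Grand total N = 437.
Expected counts (row total × column total / N):
  Cat A, Downtown: 89×192/437 = 39.1030
  Cat A, Suburban: 89×245/437 = 49.8970
  Cat B, Downtown: 105×192/437 = 46.1327
  Cat B, Suburban: 105×245/437 = 58.8673
  Cat C, Downtown: 105×192/437 = 46.1327
  Cat C, Suburban: 105×245/437 = 58.8673
  Cat D, Downtown: 138×192/437 = 60.6316
  Cat D, Suburban: 138×245/437 = 77.3684
Contributions (O − E)²/E:
  (22 − 39.1030)²/39.1030 = 7.4806
  (67 − 49.8970)²/49.8970 = 5.8623
  (32 − 46.1327)²/46.1327 = 4.3295
  (73 − 58.8673)²/58.8673 = 3.3929
  (50 − 46.1327)²/46.1327 = 0.3242
  (55 − 58.8673)²/58.8673 = 0.2541
  (88 − 60.6316)²/60.6316 = 12.3538
  (50 − 77.3684)²/77.3684 = 9.6813
χ² = 7.4806 + 5.8623 + 4.3295 + 3.3929 + 0.3242 + 0.2541 + 12.3538 + 9.6813 = 43.679
df = (4−1)(2−1) = 3. Since 43.679 > 6.251, reject the null hypothesis of independence at α = 0.1.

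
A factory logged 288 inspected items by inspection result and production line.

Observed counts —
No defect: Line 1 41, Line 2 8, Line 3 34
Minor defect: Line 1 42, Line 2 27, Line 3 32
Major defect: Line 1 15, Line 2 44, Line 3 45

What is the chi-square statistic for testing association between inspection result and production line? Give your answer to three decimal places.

39.154

Row totals: 83, 101, 104. Column totals: 98, 79, 111. Grand total N = 288.
Expected counts (row total × column total / N):
  No defect, Line 1: 83×98/288 = 28.2431
  No defect, Line 2: 83×79/288 = 22.7674
  No defect, Line 3: 83×111/288 = 31.9896
  Minor defect, Line 1: 101×98/288 = 34.3681
  Minor defect, Line 2: 101×79/288 = 27.7049
  Minor defect, Line 3: 101×111/288 = 38.9271
  Major defect, Line 1: 104×98/288 = 35.3889
  Major defect, Line 2: 104×79/288 = 28.5278
  Major defect, Line 3: 104×111/288 = 40.0833
Contributions (O − E)²/E:
  (41 − 28.2431)²/28.2431 = 5.7621
  (8 − 22.7674)²/22.7674 = 9.5784
  (34 − 31.9896)²/31.9896 = 0.1263
  (42 − 34.3681)²/34.3681 = 1.6948
  (27 − 27.7049)²/27.7049 = 0.0179
  (32 − 38.9271)²/38.9271 = 1.2327
  (15 − 35.3889)²/35.3889 = 11.7468
  (44 − 28.5278)²/28.5278 = 8.3914
  (45 − 40.0833)²/40.0833 = 0.6031
χ² = 5.7621 + 9.5784 + 0.1263 + 1.6948 + 0.0179 + 1.2327 + 11.7468 + 8.3914 + 0.6031 = 39.154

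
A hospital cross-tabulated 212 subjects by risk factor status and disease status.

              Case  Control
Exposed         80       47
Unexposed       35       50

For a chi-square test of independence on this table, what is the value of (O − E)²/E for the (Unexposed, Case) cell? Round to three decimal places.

2.676

Row total (Unexposed) = 85; column total (Case) = 115; N = 212.
Expected count E = 85 × 115 / 212 = 46.1085.
Contribution = (O − E)²/E = (35 − 46.1085)² / 46.1085 = 2.676.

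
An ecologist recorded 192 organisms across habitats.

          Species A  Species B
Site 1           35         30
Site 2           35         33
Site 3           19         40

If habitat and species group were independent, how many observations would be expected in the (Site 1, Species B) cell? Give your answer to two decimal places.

Row total (Site 1) = 65; column total (Species B) = 103; grand total N = 192.
Expected count = (row total × column total) / N = 65 × 103 / 192 = 34.87.

34.87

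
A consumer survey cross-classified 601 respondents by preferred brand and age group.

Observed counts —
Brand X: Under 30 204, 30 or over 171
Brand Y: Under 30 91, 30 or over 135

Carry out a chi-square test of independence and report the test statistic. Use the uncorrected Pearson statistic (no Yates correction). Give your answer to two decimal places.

11.27

Row totals: 375, 226. Column totals: 295, 306. Grand total N = 601.
Expected counts (row total × column total / N):
  Brand X, Under 30: 375×295/601 = 184.068
  Brand X, 30 or over: 375×306/601 = 190.932
  Brand Y, Under 30: 226×295/601 = 110.932
  Brand Y, 30 or over: 226×306/601 = 115.068
Contributions (O − E)²/E:
  (204 − 184.068)²/184.068 = 2.1584
  (171 − 190.932)²/190.932 = 2.0808
  (91 − 110.932)²/110.932 = 3.5813
  (135 − 115.068)²/115.068 = 3.4526
χ² = 2.1584 + 2.0808 + 3.5813 + 3.4526 = 11.27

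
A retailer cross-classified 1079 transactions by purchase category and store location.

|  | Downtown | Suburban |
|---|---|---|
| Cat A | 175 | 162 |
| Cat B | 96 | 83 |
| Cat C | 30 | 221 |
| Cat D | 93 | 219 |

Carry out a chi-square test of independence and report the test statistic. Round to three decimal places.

128.541

Row totals: 337, 179, 251, 312. Column totals: 394, 685. Grand total N = 1079.
Expected counts (row total × column total / N):
  Cat A, Downtown: 337×394/1079 = 123.0565
  Cat A, Suburban: 337×685/1079 = 213.9435
  Cat B, Downtown: 179×394/1079 = 65.3624
  Cat B, Suburban: 179×685/1079 = 113.6376
  Cat C, Downtown: 251×394/1079 = 91.6534
  Cat C, Suburban: 251×685/1079 = 159.3466
  Cat D, Downtown: 312×394/1079 = 113.9277
  Cat D, Suburban: 312×685/1079 = 198.0723
Contributions (O − E)²/E:
  (175 − 123.0565)²/123.0565 = 21.9259
  (162 − 213.9435)²/213.9435 = 12.6114
  (96 − 65.3624)²/65.3624 = 14.3609
  (83 − 113.6376)²/113.6376 = 8.2601
  (30 − 91.6534)²/91.6534 = 41.4730
  (221 − 159.3466)²/159.3466 = 23.8546
  (93 − 113.9277)²/113.9277 = 3.8443
  (219 − 198.0723)²/198.0723 = 2.2112
χ² = 21.9259 + 12.6114 + 14.3609 + 8.2601 + 41.4730 + 23.8546 + 3.8443 + 2.2112 = 128.541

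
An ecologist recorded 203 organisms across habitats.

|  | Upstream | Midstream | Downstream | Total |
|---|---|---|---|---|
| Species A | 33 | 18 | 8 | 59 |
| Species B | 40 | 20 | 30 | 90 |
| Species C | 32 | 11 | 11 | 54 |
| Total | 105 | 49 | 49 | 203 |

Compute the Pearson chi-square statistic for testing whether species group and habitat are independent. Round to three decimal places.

Grand total N = 203.
Expected counts (row total × column total / N):
  Species A, Upstream: 59×105/203 = 30.5172
  Species A, Midstream: 59×49/203 = 14.2414
  Species A, Downstream: 59×49/203 = 14.2414
  Species B, Upstream: 90×105/203 = 46.5517
  Species B, Midstream: 90×49/203 = 21.7241
  Species B, Downstream: 90×49/203 = 21.7241
  Species C, Upstream: 54×105/203 = 27.9310
  Species C, Midstream: 54×49/203 = 13.0345
  Species C, Downstream: 54×49/203 = 13.0345
Contributions (O − E)²/E:
  (33 − 30.5172)²/30.5172 = 0.2020
  (18 − 14.2414)²/14.2414 = 0.9920
  (8 − 14.2414)²/14.2414 = 2.7353
  (40 − 46.5517)²/46.5517 = 0.9221
  (20 − 21.7241)²/21.7241 = 0.1368
  (30 − 21.7241)²/21.7241 = 3.1527
  (32 − 27.9310)²/27.9310 = 0.5928
  (11 − 13.0345)²/13.0345 = 0.3176
  (11 − 13.0345)²/13.0345 = 0.3176
χ² = 0.2020 + 0.9920 + 2.7353 + 0.9221 + 0.1368 + 3.1527 + 0.5928 + 0.3176 + 0.3176 = 9.369

9.369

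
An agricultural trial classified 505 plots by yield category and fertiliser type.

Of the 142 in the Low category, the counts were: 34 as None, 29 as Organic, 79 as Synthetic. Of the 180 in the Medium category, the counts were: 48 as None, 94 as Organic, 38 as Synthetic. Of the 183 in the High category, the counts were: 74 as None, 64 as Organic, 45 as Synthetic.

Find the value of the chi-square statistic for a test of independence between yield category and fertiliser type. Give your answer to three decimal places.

Row totals: 142, 180, 183. Column totals: 156, 187, 162. Grand total N = 505.
Expected counts (row total × column total / N):
  Low, None: 142×156/505 = 43.86535
  Low, Organic: 142×187/505 = 52.58218
  Low, Synthetic: 142×162/505 = 45.55248
  Medium, None: 180×156/505 = 55.60396
  Medium, Organic: 180×187/505 = 66.65347
  Medium, Synthetic: 180×162/505 = 57.74257
  High, None: 183×156/505 = 56.53069
  High, Organic: 183×187/505 = 67.76436
  High, Synthetic: 183×162/505 = 58.70495
Contributions (O − E)²/E:
  (34 − 43.86535)²/43.86535 = 2.2187
  (29 − 52.58218)²/52.58218 = 10.5762
  (79 − 45.55248)²/45.55248 = 24.5593
  (48 − 55.60396)²/55.60396 = 1.0399
  (94 − 66.65347)²/66.65347 = 11.2197
  (38 − 57.74257)²/57.74257 = 6.7501
  (74 − 56.53069)²/56.53069 = 5.3984
  (64 − 67.76436)²/67.76436 = 0.2091
  (45 − 58.70495)²/58.70495 = 3.1995
χ² = 2.2187 + 10.5762 + 24.5593 + 1.0399 + 11.2197 + 6.7501 + 5.3984 + 0.2091 + 3.1995 = 65.171

65.171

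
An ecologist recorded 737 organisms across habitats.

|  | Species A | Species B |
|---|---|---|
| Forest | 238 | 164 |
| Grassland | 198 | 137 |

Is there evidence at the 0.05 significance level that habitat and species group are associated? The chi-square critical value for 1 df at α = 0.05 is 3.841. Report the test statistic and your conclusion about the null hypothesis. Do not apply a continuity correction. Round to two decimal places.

0.00; fail to reject H₀

Row totals: 402, 335. Column totals: 436, 301. Grand total N = 737.
Expected counts (row total × column total / N):
  Forest, Species A: 402×436/737 = 237.818
  Forest, Species B: 402×301/737 = 164.182
  Grassland, Species A: 335×436/737 = 198.182
  Grassland, Species B: 335×301/737 = 136.818
Contributions (O − E)²/E:
  (238 − 237.818)²/237.818 = 0.0001
  (164 − 164.182)²/164.182 = 0.0002
  (198 − 198.182)²/198.182 = 0.0002
  (137 − 136.818)²/136.818 = 0.0002
χ² = 0.0001 + 0.0002 + 0.0002 + 0.0002 = 0.00
df = (2−1)(2−1) = 1. Since 0.00 < 3.841, fail to reject the null hypothesis of independence at α = 0.05.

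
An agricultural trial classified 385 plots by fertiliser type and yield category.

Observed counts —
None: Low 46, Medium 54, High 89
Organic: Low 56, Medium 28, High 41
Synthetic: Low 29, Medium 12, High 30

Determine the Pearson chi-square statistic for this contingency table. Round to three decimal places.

Row totals: 189, 125, 71. Column totals: 131, 94, 160. Grand total N = 385.
Expected counts (row total × column total / N):
  None, Low: 189×131/385 = 64.3091
  None, Medium: 189×94/385 = 46.1455
  None, High: 189×160/385 = 78.5455
  Organic, Low: 125×131/385 = 42.5325
  Organic, Medium: 125×94/385 = 30.5195
  Organic, High: 125×160/385 = 51.9481
  Synthetic, Low: 71×131/385 = 24.1584
  Synthetic, Medium: 71×94/385 = 17.3351
  Synthetic, High: 71×160/385 = 29.5065
Contributions (O − E)²/E:
  (46 − 64.3091)²/64.3091 = 5.2127
  (54 − 46.1455)²/46.1455 = 1.3369
  (89 − 78.5455)²/78.5455 = 1.3915
  (56 − 42.5325)²/42.5325 = 4.2644
  (28 − 30.5195)²/30.5195 = 0.2080
  (41 − 51.9481)²/51.9481 = 2.3073
  (29 − 24.1584)²/24.1584 = 0.9703
  (12 − 17.3351)²/17.3351 = 1.6419
  (30 − 29.5065)²/29.5065 = 0.0083
χ² = 5.2127 + 1.3369 + 1.3915 + 4.2644 + 0.2080 + 2.3073 + 0.9703 + 1.6419 + 0.0083 = 17.341

17.341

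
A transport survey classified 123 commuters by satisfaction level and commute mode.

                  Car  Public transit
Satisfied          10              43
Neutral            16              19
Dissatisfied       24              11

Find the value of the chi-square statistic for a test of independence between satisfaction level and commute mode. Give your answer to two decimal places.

Row totals: 53, 35, 35. Column totals: 50, 73. Grand total N = 123.
Expected counts (row total × column total / N):
  Satisfied, Car: 53×50/123 = 21.545
  Satisfied, Public transit: 53×73/123 = 31.455
  Neutral, Car: 35×50/123 = 14.228
  Neutral, Public transit: 35×73/123 = 20.772
  Dissatisfied, Car: 35×50/123 = 14.228
  Dissatisfied, Public transit: 35×73/123 = 20.772
Contributions (O − E)²/E:
  (10 − 21.545)²/21.545 = 6.1864
  (43 − 31.455)²/31.455 = 4.2374
  (16 − 14.228)²/14.228 = 0.2207
  (19 − 20.772)²/20.772 = 0.1512
  (24 − 14.228)²/14.228 = 6.7116
  (11 − 20.772)²/20.772 = 4.5971
χ² = 6.1864 + 4.2374 + 0.2207 + 0.1512 + 6.7116 + 4.5971 = 22.10

22.10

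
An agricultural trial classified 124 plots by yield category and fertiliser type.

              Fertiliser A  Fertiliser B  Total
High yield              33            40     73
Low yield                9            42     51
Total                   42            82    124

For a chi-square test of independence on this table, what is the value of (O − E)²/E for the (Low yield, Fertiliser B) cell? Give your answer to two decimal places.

Row total (Low yield) = 51; column total (Fertiliser B) = 82; N = 124.
Expected count E = 51 × 82 / 124 = 33.726.
Contribution = (O − E)²/E = (42 − 33.726)² / 33.726 = 2.03.

2.03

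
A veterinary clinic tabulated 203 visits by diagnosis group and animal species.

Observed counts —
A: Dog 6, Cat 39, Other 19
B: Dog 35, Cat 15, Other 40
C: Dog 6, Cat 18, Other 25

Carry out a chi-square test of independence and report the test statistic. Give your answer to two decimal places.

Row totals: 64, 90, 49. Column totals: 47, 72, 84. Grand total N = 203.
Expected counts (row total × column total / N):
  A, Dog: 64×47/203 = 14.8177
  A, Cat: 64×72/203 = 22.6995
  A, Other: 64×84/203 = 26.4828
  B, Dog: 90×47/203 = 20.8374
  B, Cat: 90×72/203 = 31.9212
  B, Other: 90×84/203 = 37.2414
  C, Dog: 49×47/203 = 11.3448
  C, Cat: 49×72/203 = 17.3793
  C, Other: 49×84/203 = 20.2759
Contributions (O − E)²/E:
  (6 − 14.8177)²/14.8177 = 5.2472
  (39 − 22.6995)²/22.6995 = 11.7054
  (19 − 26.4828)²/26.4828 = 2.1143
  (35 − 20.8374)²/20.8374 = 9.6259
  (15 − 31.9212)²/31.9212 = 8.9698
  (40 − 37.2414)²/37.2414 = 0.2043
  (6 − 11.3448)²/11.3448 = 2.5181
  (18 − 17.3793)²/17.3793 = 0.0222
  (25 − 20.2759)²/20.2759 = 1.1007
χ² = 5.2472 + 11.7054 + 2.1143 + 9.6259 + 8.9698 + 0.2043 + 2.5181 + 0.0222 + 1.1007 = 41.51

41.51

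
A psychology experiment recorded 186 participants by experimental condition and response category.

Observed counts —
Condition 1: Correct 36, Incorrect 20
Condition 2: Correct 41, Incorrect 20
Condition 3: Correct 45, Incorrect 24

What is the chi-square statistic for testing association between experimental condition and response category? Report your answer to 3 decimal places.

0.118

Row totals: 56, 61, 69. Column totals: 122, 64. Grand total N = 186.
Expected counts (row total × column total / N):
  Condition 1, Correct: 56×122/186 = 36.7312
  Condition 1, Incorrect: 56×64/186 = 19.2688
  Condition 2, Correct: 61×122/186 = 40.0108
  Condition 2, Incorrect: 61×64/186 = 20.9892
  Condition 3, Correct: 69×122/186 = 45.2581
  Condition 3, Incorrect: 69×64/186 = 23.7419
Contributions (O − E)²/E:
  (36 − 36.7312)²/36.7312 = 0.0146
  (20 − 19.2688)²/19.2688 = 0.0277
  (41 − 40.0108)²/40.0108 = 0.0245
  (20 − 20.9892)²/20.9892 = 0.0466
  (45 − 45.2581)²/45.2581 = 0.0015
  (24 − 23.7419)²/23.7419 = 0.0028
χ² = 0.0146 + 0.0277 + 0.0245 + 0.0466 + 0.0015 + 0.0028 = 0.118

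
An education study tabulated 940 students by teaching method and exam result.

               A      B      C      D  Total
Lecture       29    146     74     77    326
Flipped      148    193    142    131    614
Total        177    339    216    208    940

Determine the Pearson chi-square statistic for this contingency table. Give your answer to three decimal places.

Grand total N = 940.
Expected counts (row total × column total / N):
  Lecture, A: 326×177/940 = 61.3851
  Lecture, B: 326×339/940 = 117.5681
  Lecture, C: 326×216/940 = 74.9106
  Lecture, D: 326×208/940 = 72.1362
  Flipped, A: 614×177/940 = 115.6149
  Flipped, B: 614×339/940 = 221.4319
  Flipped, C: 614×216/940 = 141.0894
  Flipped, D: 614×208/940 = 135.8638
Contributions (O − E)²/E:
  (29 − 61.3851)²/61.3851 = 17.0855
  (146 − 117.5681)²/117.5681 = 6.8758
  (74 − 74.9106)²/74.9106 = 0.0111
  (77 − 72.1362)²/72.1362 = 0.3279
  (148 − 115.6149)²/115.6149 = 9.0714
  (193 − 221.4319)²/221.4319 = 3.6507
  (142 − 141.0894)²/141.0894 = 0.0059
  (131 − 135.8638)²/135.8638 = 0.1741
χ² = 17.0855 + 6.8758 + 0.0111 + 0.3279 + 9.0714 + 3.6507 + 0.0059 + 0.1741 = 37.202

37.202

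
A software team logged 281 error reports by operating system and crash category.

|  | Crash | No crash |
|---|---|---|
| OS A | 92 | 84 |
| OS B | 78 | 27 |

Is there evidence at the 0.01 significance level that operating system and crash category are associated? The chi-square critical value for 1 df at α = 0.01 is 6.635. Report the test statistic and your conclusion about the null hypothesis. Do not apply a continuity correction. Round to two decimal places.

13.34; reject H₀

Row totals: 176, 105. Column totals: 170, 111. Grand total N = 281.
Expected counts (row total × column total / N):
  OS A, Crash: 176×170/281 = 106.477
  OS A, No crash: 176×111/281 = 69.523
  OS B, Crash: 105×170/281 = 63.523
  OS B, No crash: 105×111/281 = 41.477
Contributions (O − E)²/E:
  (92 − 106.477)²/106.477 = 1.9683
  (84 − 69.523)²/69.523 = 3.0146
  (78 − 63.523)²/63.523 = 3.2993
  (27 − 41.477)²/41.477 = 5.0530
χ² = 1.9683 + 3.0146 + 3.2993 + 5.0530 = 13.34
df = (2−1)(2−1) = 1. Since 13.34 > 6.635, reject the null hypothesis of independence at α = 0.01.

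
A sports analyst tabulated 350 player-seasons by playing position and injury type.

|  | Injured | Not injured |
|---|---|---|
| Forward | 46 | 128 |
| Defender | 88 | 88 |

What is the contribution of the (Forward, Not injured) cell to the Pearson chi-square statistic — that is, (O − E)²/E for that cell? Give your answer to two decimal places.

Row total (Forward) = 174; column total (Not injured) = 216; N = 350.
Expected count E = 174 × 216 / 350 = 107.383.
Contribution = (O − E)²/E = (128 − 107.383)² / 107.383 = 3.96.

3.96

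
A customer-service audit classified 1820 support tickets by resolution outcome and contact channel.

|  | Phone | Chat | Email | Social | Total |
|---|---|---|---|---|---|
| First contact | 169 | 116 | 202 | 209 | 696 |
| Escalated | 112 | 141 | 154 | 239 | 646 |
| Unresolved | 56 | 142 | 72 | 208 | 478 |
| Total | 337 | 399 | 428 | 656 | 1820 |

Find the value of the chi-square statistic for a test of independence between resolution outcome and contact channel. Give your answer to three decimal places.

Grand total N = 1820.
Expected counts (row total × column total / N):
  First contact, Phone: 696×337/1820 = 128.8747
  First contact, Chat: 696×399/1820 = 152.5846
  First contact, Email: 696×428/1820 = 163.6747
  First contact, Social: 696×656/1820 = 250.8659
  Escalated, Phone: 646×337/1820 = 119.6165
  Escalated, Chat: 646×399/1820 = 141.6231
  Escalated, Email: 646×428/1820 = 151.9165
  Escalated, Social: 646×656/1820 = 232.8440
  Unresolved, Phone: 478×337/1820 = 88.5088
  Unresolved, Chat: 478×399/1820 = 104.7923
  Unresolved, Email: 478×428/1820 = 112.4088
  Unresolved, Social: 478×656/1820 = 172.2901
Contributions (O − E)²/E:
  (169 − 128.8747)²/128.8747 = 12.4931
  (116 − 152.5846)²/152.5846 = 8.7717
  (202 − 163.6747)²/163.6747 = 8.9741
  (209 − 250.8659)²/250.8659 = 6.9868
  (112 − 119.6165)²/119.6165 = 0.4850
  (141 − 141.6231)²/141.6231 = 0.0027
  (154 − 151.9165)²/151.9165 = 0.0286
  (239 − 232.8440)²/232.8440 = 0.1628
  (56 − 88.5088)²/88.5088 = 11.9403
  (142 − 104.7923)²/104.7923 = 13.2110
  (72 − 112.4088)²/112.4088 = 14.5262
  (208 − 172.2901)²/172.2901 = 7.4015
χ² = 12.4931 + 8.7717 + 8.9741 + 6.9868 + 0.4850 + 0.0027 + 0.0286 + 0.1628 + 11.9403 + 13.2110 + 14.5262 + 7.4015 = 84.984

84.984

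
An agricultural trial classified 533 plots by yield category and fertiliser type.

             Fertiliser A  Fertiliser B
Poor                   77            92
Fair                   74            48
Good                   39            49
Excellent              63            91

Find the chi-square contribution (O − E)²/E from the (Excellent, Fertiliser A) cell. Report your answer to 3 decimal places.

Row total (Excellent) = 154; column total (Fertiliser A) = 253; N = 533.
Expected count E = 154 × 253 / 533 = 73.0994.
Contribution = (O − E)²/E = (63 − 73.0994)² / 73.0994 = 1.395.

1.395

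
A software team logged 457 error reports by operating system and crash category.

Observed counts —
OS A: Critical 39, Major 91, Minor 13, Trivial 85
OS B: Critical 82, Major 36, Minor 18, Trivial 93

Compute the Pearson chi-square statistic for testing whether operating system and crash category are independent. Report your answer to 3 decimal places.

Row totals: 228, 229. Column totals: 121, 127, 31, 178. Grand total N = 457.
Expected counts (row total × column total / N):
  OS A, Critical: 228×121/457 = 60.3676
  OS A, Major: 228×127/457 = 63.3611
  OS A, Minor: 228×31/457 = 15.4661
  OS A, Trivial: 228×178/457 = 88.8053
  OS B, Critical: 229×121/457 = 60.6324
  OS B, Major: 229×127/457 = 63.6389
  OS B, Minor: 229×31/457 = 15.5339
  OS B, Trivial: 229×178/457 = 89.1947
Contributions (O − E)²/E:
  (39 − 60.3676)²/60.3676 = 7.5632
  (91 − 63.3611)²/63.3611 = 12.0564
  (13 − 15.4661)²/15.4661 = 0.3932
  (85 − 88.8053)²/88.8053 = 0.1631
  (82 − 60.6324)²/60.6324 = 7.5302
  (36 − 63.6389)²/63.6389 = 12.0038
  (18 − 15.5339)²/15.5339 = 0.3915
  (93 − 89.1947)²/89.1947 = 0.1623
χ² = 7.5632 + 12.0564 + 0.3932 + 0.1631 + 7.5302 + 12.0038 + 0.3915 + 0.1623 = 40.264

40.264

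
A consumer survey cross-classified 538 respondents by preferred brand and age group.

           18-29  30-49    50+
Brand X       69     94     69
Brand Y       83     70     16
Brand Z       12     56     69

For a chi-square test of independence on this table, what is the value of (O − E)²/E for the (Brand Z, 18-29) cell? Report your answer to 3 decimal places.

Row total (Brand Z) = 137; column total (18-29) = 164; N = 538.
Expected count E = 137 × 164 / 538 = 41.7621.
Contribution = (O − E)²/E = (12 − 41.7621)² / 41.7621 = 21.210.

21.210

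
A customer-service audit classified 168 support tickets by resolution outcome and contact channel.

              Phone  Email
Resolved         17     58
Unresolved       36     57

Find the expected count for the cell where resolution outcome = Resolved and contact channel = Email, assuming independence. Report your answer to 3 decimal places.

Row total (Resolved) = 75; column total (Email) = 115; grand total N = 168.
Expected count = (row total × column total) / N = 75 × 115 / 168 = 51.339.

51.339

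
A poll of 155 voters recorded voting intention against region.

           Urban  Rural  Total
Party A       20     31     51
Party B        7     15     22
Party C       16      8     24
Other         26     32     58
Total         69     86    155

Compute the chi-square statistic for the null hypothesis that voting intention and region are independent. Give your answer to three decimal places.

6.786

Grand total N = 155.
Expected counts (row total × column total / N):
  Party A, Urban: 51×69/155 = 22.7032
  Party A, Rural: 51×86/155 = 28.2968
  Party B, Urban: 22×69/155 = 9.7935
  Party B, Rural: 22×86/155 = 12.2065
  Party C, Urban: 24×69/155 = 10.6839
  Party C, Rural: 24×86/155 = 13.3161
  Other, Urban: 58×69/155 = 25.8194
  Other, Rural: 58×86/155 = 32.1806
Contributions (O − E)²/E:
  (20 − 22.7032)²/22.7032 = 0.3219
  (31 − 28.2968)²/28.2968 = 0.2582
  (7 − 9.7935)²/9.7935 = 0.7968
  (15 − 12.2065)²/12.2065 = 0.6393
  (16 − 10.6839)²/10.6839 = 2.6452
  (8 − 13.3161)²/13.3161 = 2.1223
  (26 − 25.8194)²/25.8194 = 0.0013
  (32 − 32.1806)²/32.1806 = 0.0010
χ² = 0.3219 + 0.2582 + 0.7968 + 0.6393 + 2.6452 + 2.1223 + 0.0013 + 0.0010 = 6.786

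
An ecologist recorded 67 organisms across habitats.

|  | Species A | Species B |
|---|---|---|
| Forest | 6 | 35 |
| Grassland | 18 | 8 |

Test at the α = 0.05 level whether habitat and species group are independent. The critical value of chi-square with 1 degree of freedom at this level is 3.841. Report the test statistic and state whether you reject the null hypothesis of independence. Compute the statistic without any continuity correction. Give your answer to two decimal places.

Row totals: 41, 26. Column totals: 24, 43. Grand total N = 67.
Expected counts (row total × column total / N):
  Forest, Species A: 41×24/67 = 14.687
  Forest, Species B: 41×43/67 = 26.313
  Grassland, Species A: 26×24/67 = 9.313
  Grassland, Species B: 26×43/67 = 16.687
Contributions (O − E)²/E:
  (6 − 14.687)²/14.687 = 5.1381
  (35 − 26.313)²/26.313 = 2.8679
  (18 − 9.313)²/9.313 = 8.1031
  (8 − 16.687)²/16.687 = 4.5223
χ² = 5.1381 + 2.8679 + 8.1031 + 4.5223 = 20.63
df = (2−1)(2−1) = 1. Since 20.63 > 3.841, reject the null hypothesis of independence at α = 0.05.

20.63; reject H₀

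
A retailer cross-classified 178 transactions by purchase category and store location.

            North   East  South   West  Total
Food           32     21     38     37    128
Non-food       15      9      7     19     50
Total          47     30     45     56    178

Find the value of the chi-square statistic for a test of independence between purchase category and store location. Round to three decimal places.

Grand total N = 178.
Expected counts (row total × column total / N):
  Food, North: 128×47/178 = 33.7978
  Food, East: 128×30/178 = 21.5730
  Food, South: 128×45/178 = 32.3596
  Food, West: 128×56/178 = 40.2697
  Non-food, North: 50×47/178 = 13.2022
  Non-food, East: 50×30/178 = 8.4270
  Non-food, South: 50×45/178 = 12.6404
  Non-food, West: 50×56/178 = 15.7303
Contributions (O − E)²/E:
  (32 − 33.7978)²/33.7978 = 0.0956
  (21 − 21.5730)²/21.5730 = 0.0152
  (38 − 32.3596)²/32.3596 = 0.9831
  (37 − 40.2697)²/40.2697 = 0.2655
  (15 − 13.2022)²/13.2022 = 0.2448
  (9 − 8.4270)²/8.4270 = 0.0390
  (7 − 12.6404)²/12.6404 = 2.5169
  (19 − 15.7303)²/15.7303 = 0.6796
χ² = 0.0956 + 0.0152 + 0.9831 + 0.2655 + 0.2448 + 0.0390 + 2.5169 + 0.6796 = 4.840

4.840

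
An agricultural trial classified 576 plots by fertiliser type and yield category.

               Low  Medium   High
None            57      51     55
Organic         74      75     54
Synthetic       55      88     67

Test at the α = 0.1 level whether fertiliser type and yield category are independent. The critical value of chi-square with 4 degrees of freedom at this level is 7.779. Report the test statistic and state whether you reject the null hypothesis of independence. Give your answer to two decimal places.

8.36; reject H₀

Row totals: 163, 203, 210. Column totals: 186, 214, 176. Grand total N = 576.
Expected counts (row total × column total / N):
  None, Low: 163×186/576 = 52.635
  None, Medium: 163×214/576 = 60.559
  None, High: 163×176/576 = 49.806
  Organic, Low: 203×186/576 = 65.552
  Organic, Medium: 203×214/576 = 75.420
  Organic, High: 203×176/576 = 62.028
  Synthetic, Low: 210×186/576 = 67.812
  Synthetic, Medium: 210×214/576 = 78.021
  Synthetic, High: 210×176/576 = 64.167
Contributions (O − E)²/E:
  (57 − 52.635)²/52.635 = 0.3620
  (51 − 60.559)²/60.559 = 1.5089
  (55 − 49.806)²/49.806 = 0.5417
  (74 − 65.552)²/65.552 = 1.0887
  (75 − 75.420)²/75.420 = 0.0023
  (54 − 62.028)²/62.028 = 1.0390
  (55 − 67.812)²/67.812 = 2.4206
  (88 − 78.021)²/78.021 = 1.2763
  (67 − 64.167)²/64.167 = 0.1251
χ² = 0.3620 + 1.5089 + 0.5417 + 1.0887 + 0.0023 + 1.0390 + 2.4206 + 1.2763 + 0.1251 = 8.36
df = (3−1)(3−1) = 4. Since 8.36 > 7.779, reject the null hypothesis of independence at α = 0.1.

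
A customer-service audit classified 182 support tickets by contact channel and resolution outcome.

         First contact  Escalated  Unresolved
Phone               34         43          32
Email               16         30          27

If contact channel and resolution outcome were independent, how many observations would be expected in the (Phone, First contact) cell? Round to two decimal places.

Row total (Phone) = 109; column total (First contact) = 50; grand total N = 182.
Expected count = (row total × column total) / N = 109 × 50 / 182 = 29.95.

29.95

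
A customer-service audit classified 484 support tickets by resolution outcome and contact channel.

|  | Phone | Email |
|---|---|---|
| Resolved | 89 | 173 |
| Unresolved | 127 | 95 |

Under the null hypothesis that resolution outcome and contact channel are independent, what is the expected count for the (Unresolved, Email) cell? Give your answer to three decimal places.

Row total (Unresolved) = 222; column total (Email) = 268; grand total N = 484.
Expected count = (row total × column total) / N = 222 × 268 / 484 = 122.926.

122.926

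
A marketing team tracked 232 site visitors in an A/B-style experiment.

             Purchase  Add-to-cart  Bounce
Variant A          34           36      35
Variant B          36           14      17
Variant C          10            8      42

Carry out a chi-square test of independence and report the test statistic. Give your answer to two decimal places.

38.20

Row totals: 105, 67, 60. Column totals: 80, 58, 94. Grand total N = 232.
Expected counts (row total × column total / N):
  Variant A, Purchase: 105×80/232 = 36.207
  Variant A, Add-to-cart: 105×58/232 = 26.250
  Variant A, Bounce: 105×94/232 = 42.543
  Variant B, Purchase: 67×80/232 = 23.103
  Variant B, Add-to-cart: 67×58/232 = 16.750
  Variant B, Bounce: 67×94/232 = 27.147
  Variant C, Purchase: 60×80/232 = 20.690
  Variant C, Add-to-cart: 60×58/232 = 15.000
  Variant C, Bounce: 60×94/232 = 24.310
Contributions (O − E)²/E:
  (34 − 36.207)²/36.207 = 0.1345
  (36 − 26.250)²/26.250 = 3.6214
  (35 − 42.543)²/42.543 = 1.3374
  (36 − 23.103)²/23.103 = 7.1996
  (14 − 16.750)²/16.750 = 0.4515
  (17 − 27.147)²/27.147 = 3.7927
  (10 − 20.690)²/20.690 = 5.5233
  (8 − 15.000)²/15.000 = 3.2667
  (42 − 24.310)²/24.310 = 12.8727
χ² = 0.1345 + 3.6214 + 1.3374 + 7.1996 + 0.4515 + 3.7927 + 5.5233 + 3.2667 + 12.8727 = 38.20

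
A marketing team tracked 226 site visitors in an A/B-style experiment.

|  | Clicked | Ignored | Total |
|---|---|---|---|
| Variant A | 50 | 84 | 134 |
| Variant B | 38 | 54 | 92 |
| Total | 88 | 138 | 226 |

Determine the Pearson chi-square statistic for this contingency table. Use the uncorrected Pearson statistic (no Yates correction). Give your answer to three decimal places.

Grand total N = 226.
Expected counts (row total × column total / N):
  Variant A, Clicked: 134×88/226 = 52.1770
  Variant A, Ignored: 134×138/226 = 81.8230
  Variant B, Clicked: 92×88/226 = 35.8230
  Variant B, Ignored: 92×138/226 = 56.1770
Contributions (O − E)²/E:
  (50 − 52.1770)²/52.1770 = 0.0908
  (84 − 81.8230)²/81.8230 = 0.0579
  (38 − 35.8230)²/35.8230 = 0.1323
  (54 − 56.1770)²/56.1770 = 0.0844
χ² = 0.0908 + 0.0579 + 0.1323 + 0.0844 = 0.365

0.365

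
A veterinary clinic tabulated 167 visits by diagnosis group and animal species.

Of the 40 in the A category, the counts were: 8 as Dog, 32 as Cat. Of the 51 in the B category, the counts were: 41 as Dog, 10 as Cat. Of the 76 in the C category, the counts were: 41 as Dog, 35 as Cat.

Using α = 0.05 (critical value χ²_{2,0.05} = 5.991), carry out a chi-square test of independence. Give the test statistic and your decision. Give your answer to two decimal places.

32.90; reject H₀

Row totals: 40, 51, 76. Column totals: 90, 77. Grand total N = 167.
Expected counts (row total × column total / N):
  A, Dog: 40×90/167 = 21.557
  A, Cat: 40×77/167 = 18.443
  B, Dog: 51×90/167 = 27.485
  B, Cat: 51×77/167 = 23.515
  C, Dog: 76×90/167 = 40.958
  C, Cat: 76×77/167 = 35.042
Contributions (O − E)²/E:
  (8 − 21.557)²/21.557 = 8.5259
  (32 − 18.443)²/18.443 = 9.9654
  (41 − 27.485)²/27.485 = 6.6456
  (10 − 23.515)²/23.515 = 7.7676
  (41 − 40.958)²/40.958 = 0.0000
  (35 − 35.042)²/35.042 = 0.0001
χ² = 8.5259 + 9.9654 + 6.6456 + 7.7676 + 0.0000 + 0.0001 = 32.90
df = (3−1)(2−1) = 2. Since 32.90 > 5.991, reject the null hypothesis of independence at α = 0.05.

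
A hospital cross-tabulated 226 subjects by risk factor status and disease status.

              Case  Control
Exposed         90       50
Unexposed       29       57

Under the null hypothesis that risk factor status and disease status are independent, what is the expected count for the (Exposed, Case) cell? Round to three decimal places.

Row total (Exposed) = 140; column total (Case) = 119; grand total N = 226.
Expected count = (row total × column total) / N = 140 × 119 / 226 = 73.717.

73.717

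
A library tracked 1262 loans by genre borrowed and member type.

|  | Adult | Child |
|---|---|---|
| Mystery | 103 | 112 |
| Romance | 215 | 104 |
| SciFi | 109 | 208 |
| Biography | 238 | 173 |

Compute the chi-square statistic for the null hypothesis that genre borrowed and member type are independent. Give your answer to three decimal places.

Row totals: 215, 319, 317, 411. Column totals: 665, 597. Grand total N = 1262.
Expected counts (row total × column total / N):
  Mystery, Adult: 215×665/1262 = 113.2924
  Mystery, Child: 215×597/1262 = 101.7076
  Romance, Adult: 319×665/1262 = 168.0943
  Romance, Child: 319×597/1262 = 150.9057
  SciFi, Adult: 317×665/1262 = 167.0404
  SciFi, Child: 317×597/1262 = 149.9596
  Biography, Adult: 411×665/1262 = 216.5729
  Biography, Child: 411×597/1262 = 194.4271
Contributions (O − E)²/E:
  (103 − 113.2924)²/113.2924 = 0.9350
  (112 − 101.7076)²/101.7076 = 1.0415
  (215 − 168.0943)²/168.0943 = 13.0888
  (104 − 150.9057)²/150.9057 = 14.5796
  (109 − 167.0404)²/167.0404 = 20.1669
  (208 − 149.9596)²/149.9596 = 22.4640
  (238 − 216.5729)²/216.5729 = 2.1199
  (173 − 194.4271)²/194.4271 = 2.3614
χ² = 0.9350 + 1.0415 + 13.0888 + 14.5796 + 20.1669 + 22.4640 + 2.1199 + 2.3614 = 76.757

76.757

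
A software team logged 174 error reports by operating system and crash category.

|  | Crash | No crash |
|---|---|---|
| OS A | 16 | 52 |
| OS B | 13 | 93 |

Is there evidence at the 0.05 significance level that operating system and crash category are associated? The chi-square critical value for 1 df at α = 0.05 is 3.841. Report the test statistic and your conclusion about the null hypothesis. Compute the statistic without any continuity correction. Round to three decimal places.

3.785; fail to reject H₀

Row totals: 68, 106. Column totals: 29, 145. Grand total N = 174.
Expected counts (row total × column total / N):
  OS A, Crash: 68×29/174 = 11.3333
  OS A, No crash: 68×145/174 = 56.6667
  OS B, Crash: 106×29/174 = 17.6667
  OS B, No crash: 106×145/174 = 88.3333
Contributions (O − E)²/E:
  (16 − 11.3333)²/11.3333 = 1.9216
  (52 − 56.6667)²/56.6667 = 0.3843
  (13 − 17.6667)²/17.6667 = 1.2327
  (93 − 88.3333)²/88.3333 = 0.2465
χ² = 1.9216 + 0.3843 + 1.2327 + 0.2465 = 3.785
df = (2−1)(2−1) = 1. Since 3.785 < 3.841, fail to reject the null hypothesis of independence at α = 0.05.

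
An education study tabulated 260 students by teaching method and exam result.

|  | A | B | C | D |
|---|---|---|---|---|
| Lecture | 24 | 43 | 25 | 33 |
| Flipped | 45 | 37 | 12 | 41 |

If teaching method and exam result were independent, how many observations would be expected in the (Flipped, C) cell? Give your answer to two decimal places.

Row total (Flipped) = 135; column total (C) = 37; grand total N = 260.
Expected count = (row total × column total) / N = 135 × 37 / 260 = 19.21.

19.21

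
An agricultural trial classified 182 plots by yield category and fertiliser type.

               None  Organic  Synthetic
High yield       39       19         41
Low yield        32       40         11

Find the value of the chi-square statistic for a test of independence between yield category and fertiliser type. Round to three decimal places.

Row totals: 99, 83. Column totals: 71, 59, 52. Grand total N = 182.
Expected counts (row total × column total / N):
  High yield, None: 99×71/182 = 38.6209
  High yield, Organic: 99×59/182 = 32.0934
  High yield, Synthetic: 99×52/182 = 28.2857
  Low yield, None: 83×71/182 = 32.3791
  Low yield, Organic: 83×59/182 = 26.9066
  Low yield, Synthetic: 83×52/182 = 23.7143
Contributions (O − E)²/E:
  (39 − 38.6209)²/38.6209 = 0.0037
  (19 − 32.0934)²/32.0934 = 5.3418
  (41 − 28.2857)²/28.2857 = 5.7150
  (32 − 32.3791)²/32.3791 = 0.0044
  (40 − 26.9066)²/26.9066 = 6.3716
  (11 − 23.7143)²/23.7143 = 6.8167
χ² = 0.0037 + 5.3418 + 5.7150 + 0.0044 + 6.3716 + 6.8167 = 24.253

24.253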